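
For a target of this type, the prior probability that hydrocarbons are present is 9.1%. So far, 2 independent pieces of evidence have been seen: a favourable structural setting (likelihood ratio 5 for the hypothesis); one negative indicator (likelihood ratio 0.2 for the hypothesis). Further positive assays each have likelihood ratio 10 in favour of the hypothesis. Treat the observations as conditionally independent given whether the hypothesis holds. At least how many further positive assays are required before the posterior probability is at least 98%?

3

Prior odds = 0.091/0.909 = 91/909.
Combined Bayes factor of the evidence already in hand = 5 × 0.2 = 1.
Odds after that evidence = (91/909) × 1 = 91/909.
Target odds = 0.98/0.02 = 49.
Need 10ⁿ ≥ 49 ÷ (91/909) = 6363/13.
10² = 100 falls short of 6363/13 but 10³ = 1000 reaches it, so n = 3.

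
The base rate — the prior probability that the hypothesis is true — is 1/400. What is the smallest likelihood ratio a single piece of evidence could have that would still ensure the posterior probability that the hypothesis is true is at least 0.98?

19551

Prior odds = 0.0025/0.9975 = 1/399.
Target odds = 0.98/0.02 = 49.
Required Bayes factor = 49 ÷ (1/399) = 19551.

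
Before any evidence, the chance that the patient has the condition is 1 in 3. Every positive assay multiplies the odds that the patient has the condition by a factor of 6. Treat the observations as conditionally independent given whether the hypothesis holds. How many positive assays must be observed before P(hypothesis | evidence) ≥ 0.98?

3

Prior odds: (1/3) ÷ (2/3) = 0.5.
Likelihood ratio per positive assay = 6.
Target odds: 0.98 ÷ 0.02 = 49.
Require 6ⁿ ≥ 49 ÷ 0.5 = 98.
6² = 36 falls short of 98 but 6³ = 216 reaches it, so n = 3.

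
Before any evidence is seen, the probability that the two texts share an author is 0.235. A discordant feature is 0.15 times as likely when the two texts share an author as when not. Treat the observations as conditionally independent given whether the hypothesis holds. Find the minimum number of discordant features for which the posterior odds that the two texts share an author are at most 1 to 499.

Prior odds: 0.235 ÷ 0.765 = 47/153.
Likelihood ratio per discordant feature = 0.15.
Target odds = 1/499.
Require 0.15ⁿ ≤ 1/499 ÷ (47/153) = 153/23453.
0.15² = 0.0225 is still above 153/23453 but 0.15³ = 0.003375 is at or below it, so n = 3.

3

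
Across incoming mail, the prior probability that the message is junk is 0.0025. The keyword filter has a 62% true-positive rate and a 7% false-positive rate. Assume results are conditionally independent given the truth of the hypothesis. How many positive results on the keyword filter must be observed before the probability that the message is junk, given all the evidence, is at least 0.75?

4

Prior odds: 0.0025 ÷ 0.9975 = 1/399.
Likelihood ratio of a positive result = 0.62/0.07 = 62/7.
Target posterior odds = 0.75/0.25 = 3.
Require (62/7)ⁿ ≥ 3 ÷ (1/399) = 1197.
(62/7)³ = 238328/343 falls short of 1197 but (62/7)⁴ = 14776336/2401 reaches it, so n = 4.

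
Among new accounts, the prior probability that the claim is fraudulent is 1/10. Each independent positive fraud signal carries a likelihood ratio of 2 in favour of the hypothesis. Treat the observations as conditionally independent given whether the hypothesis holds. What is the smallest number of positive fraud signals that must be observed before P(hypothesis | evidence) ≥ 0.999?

Prior odds: 0.1 ÷ 0.9 = 1/9.
Likelihood ratio per positive fraud signal = 2.
Target posterior odds = 0.999/0.001 = 999.
Require 2ⁿ ≥ 999 ÷ (1/9) = 8991.
2¹³ = 8192 falls short of 8991 but 2¹⁴ = 16384 reaches it, so n = 14.

14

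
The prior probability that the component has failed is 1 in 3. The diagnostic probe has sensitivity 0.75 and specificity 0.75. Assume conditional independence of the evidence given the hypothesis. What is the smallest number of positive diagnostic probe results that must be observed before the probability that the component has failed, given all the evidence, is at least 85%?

Prior odds = (1/3)/(2/3) = 0.5.
False-positive rate = 1 − 0.75 = 0.25; likelihood ratio of a positive = 0.75/0.25 = 3.
Target odds: 0.85 ÷ 0.15 = 17/3.
Require 3ⁿ ≥ 17/3 ÷ 0.5 = 34/3.
3² = 9 falls short of 34/3 but 3³ = 27 reaches it, so n = 3.

3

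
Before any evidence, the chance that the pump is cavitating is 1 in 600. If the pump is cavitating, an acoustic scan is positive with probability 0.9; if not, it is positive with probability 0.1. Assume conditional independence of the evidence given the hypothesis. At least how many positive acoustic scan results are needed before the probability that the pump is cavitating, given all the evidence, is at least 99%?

6

Prior odds: (1/600) ÷ (599/600) = 1/599.
Likelihood ratio of a positive = 0.9/0.1 = 9.
Target odds: 0.99 ÷ 0.01 = 99.
Need (1/599) × 9ⁿ ≥ 99, i.e. 9ⁿ ≥ 59301.
9⁵ = 59049 falls short of 59301 but 9⁶ = 531441 reaches it, so n = 6.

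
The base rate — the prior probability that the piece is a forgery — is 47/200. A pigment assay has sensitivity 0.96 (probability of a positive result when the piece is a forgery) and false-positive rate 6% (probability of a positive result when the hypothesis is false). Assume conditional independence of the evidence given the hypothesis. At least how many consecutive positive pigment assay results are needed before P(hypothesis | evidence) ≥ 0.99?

Prior odds: 0.235 ÷ 0.765 = 47/153.
Likelihood ratio of a positive result = 0.96/0.06 = 16.
Target posterior odds = 0.99/0.01 = 99.
Need (47/153) × 16ⁿ ≥ 99, i.e. 16ⁿ ≥ 15147/47.
16² = 256 falls short of 15147/47 but 16³ = 4096 reaches it, so n = 3.

3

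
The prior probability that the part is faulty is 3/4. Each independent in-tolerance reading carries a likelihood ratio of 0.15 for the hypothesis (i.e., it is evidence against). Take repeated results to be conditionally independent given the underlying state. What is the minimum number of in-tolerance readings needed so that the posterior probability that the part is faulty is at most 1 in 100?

Prior odds: 0.75 ÷ 0.25 = 3.
Likelihood ratio per in-tolerance reading = 0.15.
Target odds: 0.01 ÷ 0.99 = 1/99.
Need 3 × 0.15ⁿ ≤ 1/99, i.e. 0.15ⁿ ≤ 1/297.
0.15³ = 0.003375 is still above 1/297 but 0.15⁴ = 81/160000 is at or below it, so n = 4.

4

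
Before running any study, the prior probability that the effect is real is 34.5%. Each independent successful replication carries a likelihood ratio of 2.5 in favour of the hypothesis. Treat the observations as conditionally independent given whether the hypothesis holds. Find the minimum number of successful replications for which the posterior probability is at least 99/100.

6

Prior odds: 0.345 ÷ 0.655 = 69/131.
Likelihood ratio per successful replication = 2.5.
Target posterior odds = 0.99/0.01 = 99.
Need (69/131) × 2.5ⁿ ≥ 99, i.e. 2.5ⁿ ≥ 4323/23.
2.5⁵ = 97.65625 falls short of 4323/23 but 2.5⁶ = 244.140625 reaches it, so n = 6.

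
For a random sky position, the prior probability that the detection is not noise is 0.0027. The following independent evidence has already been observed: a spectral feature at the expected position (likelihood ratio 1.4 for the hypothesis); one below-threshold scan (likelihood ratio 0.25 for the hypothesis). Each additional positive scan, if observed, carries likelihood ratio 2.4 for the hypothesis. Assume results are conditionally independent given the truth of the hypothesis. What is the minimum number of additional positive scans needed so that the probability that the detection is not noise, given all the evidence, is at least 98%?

Prior odds = 0.0027/0.9973 = 27/9973.
Combined Bayes factor of the evidence already in hand = 1.4 × 0.25 = 0.35.
Odds after that evidence = (27/9973) × 0.35 = 189/199460.
Target odds = 0.98/0.02 = 49.
Need 2.4ⁿ ≥ 49 ÷ (189/199460) = 1396220/27.
2.4¹² ≈36520.3 falls short of 1396220/27 but 2.4¹³ ≈87648.8 reaches it, so n = 13.

13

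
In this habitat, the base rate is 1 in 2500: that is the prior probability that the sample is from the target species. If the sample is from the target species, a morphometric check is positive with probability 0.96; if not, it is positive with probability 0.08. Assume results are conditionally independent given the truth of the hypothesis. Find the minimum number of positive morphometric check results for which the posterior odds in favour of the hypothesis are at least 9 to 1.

5

Prior odds: 0.0004 ÷ 0.9996 = 1/2499.
Likelihood ratio of a positive = 0.96/0.08 = 12.
Target odds = 9.
Need (1/2499) × 12ⁿ ≥ 9, i.e. 12ⁿ ≥ 22491.
12⁴ = 20736 falls short of 22491 but 12⁵ = 248832 reaches it, so n = 5.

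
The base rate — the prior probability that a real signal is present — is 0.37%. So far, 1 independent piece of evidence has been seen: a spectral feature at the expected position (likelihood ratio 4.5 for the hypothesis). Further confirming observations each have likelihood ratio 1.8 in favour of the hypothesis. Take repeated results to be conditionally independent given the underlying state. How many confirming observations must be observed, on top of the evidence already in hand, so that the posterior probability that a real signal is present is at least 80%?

Prior odds = 0.0037/0.9963 = 37/9963.
Bayes factor of the evidence already in hand = 4.5.
Odds after that evidence = (37/9963) × 4.5 = 37/2214.
Target odds = 0.8/0.2 = 4.
Need 1.8ⁿ ≥ 4 ÷ (37/2214) = 8856/37.
1.8⁹ = 387420489/1953125 falls short of 8856/37 but 1.8¹⁰ ≈357.047 reaches it, so n = 10.

10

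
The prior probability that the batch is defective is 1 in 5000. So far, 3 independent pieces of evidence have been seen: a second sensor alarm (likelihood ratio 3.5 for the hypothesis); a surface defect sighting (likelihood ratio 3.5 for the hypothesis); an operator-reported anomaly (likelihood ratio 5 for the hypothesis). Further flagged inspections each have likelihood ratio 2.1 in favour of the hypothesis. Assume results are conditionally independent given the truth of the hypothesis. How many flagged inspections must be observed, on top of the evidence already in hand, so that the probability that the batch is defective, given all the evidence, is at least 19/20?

Prior odds = 0.0002/0.9998 = 1/4999.
Combined Bayes factor of the evidence already in hand = 3.5 × 3.5 × 5 = 61.25.
Odds after that evidence = (1/4999) × 61.25 = 245/19996.
Target odds = 0.95/0.05 = 19.
Need 2.1ⁿ ≥ 19 ÷ (245/19996) = 379924/245.
2.1⁹ ≈794.28 falls short of 379924/245 but 2.1¹⁰ ≈1667.99 reaches it, so n = 10.

10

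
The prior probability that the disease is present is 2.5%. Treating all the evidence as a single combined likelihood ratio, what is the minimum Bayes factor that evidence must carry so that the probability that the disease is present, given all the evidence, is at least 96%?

936

Prior odds = 0.025/0.975 = 1/39.
Target odds = 0.96/0.04 = 24.
Required Bayes factor = 24 ÷ (1/39) = 936.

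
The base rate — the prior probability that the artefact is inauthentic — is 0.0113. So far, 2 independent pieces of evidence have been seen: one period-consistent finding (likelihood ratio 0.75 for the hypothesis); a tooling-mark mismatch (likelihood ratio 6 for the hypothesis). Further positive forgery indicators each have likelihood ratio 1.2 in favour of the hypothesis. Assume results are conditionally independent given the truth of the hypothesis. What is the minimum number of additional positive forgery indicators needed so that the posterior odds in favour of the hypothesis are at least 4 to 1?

24

Prior odds = 0.0113/0.9887 = 113/9887.
Combined Bayes factor of the evidence already in hand = 0.75 × 6 = 4.5.
Odds after that evidence = (113/9887) × 4.5 = 1017/19774.
Target odds = 4.
Need 1.2ⁿ ≥ 4 ÷ (1017/19774) = 79096/1017.
1.2²³ ≈66.2474 falls short of 79096/1017 but 1.2²⁴ ≈79.4968 reaches it, so n = 24.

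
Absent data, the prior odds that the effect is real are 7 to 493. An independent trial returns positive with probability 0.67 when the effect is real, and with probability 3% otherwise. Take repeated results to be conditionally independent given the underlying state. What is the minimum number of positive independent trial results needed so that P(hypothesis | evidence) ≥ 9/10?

Prior odds = 7/493.
Likelihood ratio of a positive result = 0.67/0.03 = 67/3.
Target odds: 0.9 ÷ 0.1 = 9.
Need (7/493) × (67/3)ⁿ ≥ 9, i.e. (67/3)ⁿ ≥ 4437/7.
(67/3)² = 4489/9 falls short of 4437/7 but (67/3)³ = 300763/27 reaches it, so n = 3.

3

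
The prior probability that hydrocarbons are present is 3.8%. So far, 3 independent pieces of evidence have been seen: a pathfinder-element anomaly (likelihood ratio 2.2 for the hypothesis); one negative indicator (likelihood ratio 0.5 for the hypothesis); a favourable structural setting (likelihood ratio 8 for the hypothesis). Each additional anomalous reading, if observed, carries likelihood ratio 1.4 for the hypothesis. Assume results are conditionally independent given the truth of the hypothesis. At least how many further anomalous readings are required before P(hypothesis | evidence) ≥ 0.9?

10

Prior odds = 0.038/0.962 = 19/481.
Combined Bayes factor of the evidence already in hand = 2.2 × 0.5 × 8 = 8.8.
Odds after that evidence = (19/481) × 8.8 = 836/2405.
Target odds = 0.9/0.1 = 9.
Need 1.4ⁿ ≥ 9 ÷ (836/2405) = 21645/836.
1.4⁹ = 40353607/1953125 falls short of 21645/836 but 1.4¹⁰ = 282475249/9765625 reaches it, so n = 10.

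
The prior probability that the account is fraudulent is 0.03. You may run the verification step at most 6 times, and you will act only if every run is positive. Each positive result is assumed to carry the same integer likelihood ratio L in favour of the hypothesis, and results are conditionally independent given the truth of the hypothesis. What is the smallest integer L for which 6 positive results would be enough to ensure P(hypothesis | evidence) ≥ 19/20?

3

Prior odds = 0.03/0.97 = 3/97.
Target odds = 0.95/0.05 = 19.
Need L⁶ ≥ 19 ÷ (3/97) = 1843/3.
2⁶ = 64 < 1843/3 ≤ 729 = 3⁶, so L = 3.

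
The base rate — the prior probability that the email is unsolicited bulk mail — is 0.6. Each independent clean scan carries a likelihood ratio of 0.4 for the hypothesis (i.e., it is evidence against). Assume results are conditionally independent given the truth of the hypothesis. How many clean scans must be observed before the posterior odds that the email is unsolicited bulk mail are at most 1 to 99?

6

Prior odds: 0.6 ÷ 0.4 = 1.5.
Likelihood ratio per clean scan = 0.4.
Target odds = 1/99.
Need 1.5 × 0.4ⁿ ≤ 1/99, i.e. 0.4ⁿ ≤ 2/297.
0.4⁵ = 0.01024 is still above 2/297 but 0.4⁶ = 64/15625 is at or below it, so n = 6.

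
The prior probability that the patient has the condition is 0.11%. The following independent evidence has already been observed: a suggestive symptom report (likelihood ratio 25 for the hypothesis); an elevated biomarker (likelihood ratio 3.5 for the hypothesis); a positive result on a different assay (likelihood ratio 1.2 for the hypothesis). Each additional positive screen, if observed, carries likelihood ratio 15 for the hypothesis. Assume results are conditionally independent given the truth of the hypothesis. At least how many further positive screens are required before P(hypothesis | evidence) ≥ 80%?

2

Prior odds = 0.0011/0.9989 = 11/9989.
Combined Bayes factor of the evidence already in hand = 25 × 3.5 × 1.2 = 105.
Odds after that evidence = (11/9989) × 105 = 165/1427.
Target odds = 0.8/0.2 = 4.
Need 15ⁿ ≥ 4 ÷ (165/1427) = 5708/165.
15¹ = 15 falls short of 5708/165 but 15² = 225 reaches it, so n = 2.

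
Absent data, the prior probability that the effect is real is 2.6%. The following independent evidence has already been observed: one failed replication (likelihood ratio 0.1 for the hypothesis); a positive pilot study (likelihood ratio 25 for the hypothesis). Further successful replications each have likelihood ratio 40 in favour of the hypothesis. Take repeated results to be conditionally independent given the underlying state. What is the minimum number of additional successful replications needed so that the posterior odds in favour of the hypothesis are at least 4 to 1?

2

Prior odds = 0.026/0.974 = 13/487.
Combined Bayes factor of the evidence already in hand = 0.1 × 25 = 2.5.
Odds after that evidence = (13/487) × 2.5 = 65/974.
Target odds = 4.
Need 40ⁿ ≥ 4 ÷ (65/974) = 3896/65.
40¹ = 40 falls short of 3896/65 but 40² = 1600 reaches it, so n = 2.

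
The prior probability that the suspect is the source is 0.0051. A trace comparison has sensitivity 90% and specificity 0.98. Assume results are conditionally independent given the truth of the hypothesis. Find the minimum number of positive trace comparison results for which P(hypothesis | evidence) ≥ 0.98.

3

Prior odds = 0.0051/0.9949 = 51/9949.
False-positive rate = 1 − 0.98 = 0.02; likelihood ratio of a positive = 0.9/0.02 = 45.
Target odds: 0.98 ÷ 0.02 = 49.
Require 45ⁿ ≥ 49 ÷ (51/9949) = 487501/51.
45² = 2025 falls short of 487501/51 but 45³ = 91125 reaches it, so n = 3.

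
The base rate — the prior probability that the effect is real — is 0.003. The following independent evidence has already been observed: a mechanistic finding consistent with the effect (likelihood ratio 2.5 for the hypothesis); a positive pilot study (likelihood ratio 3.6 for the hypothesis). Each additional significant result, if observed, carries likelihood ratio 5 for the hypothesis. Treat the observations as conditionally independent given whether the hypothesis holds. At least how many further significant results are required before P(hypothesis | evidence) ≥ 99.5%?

Prior odds = 0.003/0.997 = 3/997.
Combined Bayes factor of the evidence already in hand = 2.5 × 3.6 = 9.
Odds after that evidence = (3/997) × 9 = 27/997.
Target odds = 0.995/0.005 = 199.
Need 5ⁿ ≥ 199 ÷ (27/997) = 198403/27.
5⁵ = 3125 falls short of 198403/27 but 5⁶ = 15625 reaches it, so n = 6.

6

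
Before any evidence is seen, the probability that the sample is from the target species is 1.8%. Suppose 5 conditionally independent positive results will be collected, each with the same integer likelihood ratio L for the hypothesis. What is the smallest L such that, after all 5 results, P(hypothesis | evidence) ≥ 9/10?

Prior odds = 0.018/0.982 = 9/491.
Target odds = 0.9/0.1 = 9.
Need L⁵ ≥ 9 ÷ (9/491) = 491.
3⁵ = 243 < 491 ≤ 1024 = 4⁵, so L = 4.

4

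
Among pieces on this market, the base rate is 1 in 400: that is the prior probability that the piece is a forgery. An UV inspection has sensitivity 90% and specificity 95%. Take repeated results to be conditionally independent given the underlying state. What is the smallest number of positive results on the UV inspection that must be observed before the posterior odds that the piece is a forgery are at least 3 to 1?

Prior odds = 0.0025/0.9975 = 1/399.
False-positive rate = 1 − 0.95 = 0.05; likelihood ratio of a positive = 0.9/0.05 = 18.
Target odds = 3.
Require 18ⁿ ≥ 3 ÷ (1/399) = 1197.
18² = 324 falls short of 1197 but 18³ = 5832 reaches it, so n = 3.

3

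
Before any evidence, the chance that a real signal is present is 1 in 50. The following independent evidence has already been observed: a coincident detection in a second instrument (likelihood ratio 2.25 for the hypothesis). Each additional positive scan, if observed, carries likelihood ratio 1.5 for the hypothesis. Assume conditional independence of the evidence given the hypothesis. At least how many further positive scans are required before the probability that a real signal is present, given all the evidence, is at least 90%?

14

Prior odds = 0.02/0.98 = 1/49.
Bayes factor of the evidence already in hand = 2.25.
Odds after that evidence = (1/49) × 2.25 = 9/196.
Target odds = 0.9/0.1 = 9.
Need 1.5ⁿ ≥ 9 ÷ (9/196) = 196.
1.5¹³ = 1594323/8192 falls short of 196 but 1.5¹⁴ = 4782969/16384 reaches it, so n = 14.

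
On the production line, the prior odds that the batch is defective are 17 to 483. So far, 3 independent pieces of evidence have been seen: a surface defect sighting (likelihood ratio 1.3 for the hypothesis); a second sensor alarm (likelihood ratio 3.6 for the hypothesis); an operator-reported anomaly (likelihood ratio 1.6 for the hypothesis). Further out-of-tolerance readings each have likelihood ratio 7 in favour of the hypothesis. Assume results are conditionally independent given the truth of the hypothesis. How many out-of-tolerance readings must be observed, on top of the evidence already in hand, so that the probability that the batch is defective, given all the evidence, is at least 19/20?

3

Prior odds = 17/483.
Combined Bayes factor of the evidence already in hand = 1.3 × 3.6 × 1.6 = 7.488.
Odds after that evidence = (17/483) × 7.488 = 5304/20125.
Target odds = 0.95/0.05 = 19.
Need 7ⁿ ≥ 19 ÷ (5304/20125) = 382375/5304.
7² = 49 falls short of 382375/5304 but 7³ = 343 reaches it, so n = 3.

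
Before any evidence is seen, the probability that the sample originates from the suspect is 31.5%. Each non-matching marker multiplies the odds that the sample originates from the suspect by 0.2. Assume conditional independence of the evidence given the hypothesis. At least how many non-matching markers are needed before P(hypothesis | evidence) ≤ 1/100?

3

Prior odds: 0.315 ÷ 0.685 = 63/137.
Likelihood ratio per non-matching marker = 0.2.
Target odds: 0.01 ÷ 0.99 = 1/99.
Require 0.2ⁿ ≤ 1/99 ÷ (63/137) = 137/6237.
0.2² = 0.04 is still above 137/6237 but 0.2³ = 0.008 is at or below it, so n = 3.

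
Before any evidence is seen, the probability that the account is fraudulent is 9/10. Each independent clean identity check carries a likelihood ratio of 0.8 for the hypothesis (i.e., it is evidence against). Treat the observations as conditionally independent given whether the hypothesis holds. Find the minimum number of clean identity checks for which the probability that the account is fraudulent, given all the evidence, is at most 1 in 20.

Prior odds = 0.9/0.1 = 9.
Likelihood ratio per clean identity check = 0.8.
Target posterior odds = 0.05/0.95 = 1/19.
Need 9 × 0.8ⁿ ≤ 1/19, i.e. 0.8ⁿ ≤ 1/171.
0.8²³ ≈0.00590296 is still above 1/171 but 0.8²⁴ ≈0.00472237 is at or below it, so n = 24.

24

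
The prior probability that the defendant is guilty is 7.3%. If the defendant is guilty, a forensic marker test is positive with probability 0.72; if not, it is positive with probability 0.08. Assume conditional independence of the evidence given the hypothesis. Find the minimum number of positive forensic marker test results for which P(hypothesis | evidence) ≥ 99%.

Prior odds: 0.073 ÷ 0.927 = 73/927.
Likelihood ratio of a positive = 0.72/0.08 = 9.
Target posterior odds = 0.99/0.01 = 99.
Require 9ⁿ ≥ 99 ÷ (73/927) = 91773/73.
9³ = 729 falls short of 91773/73 but 9⁴ = 6561 reaches it, so n = 4.

4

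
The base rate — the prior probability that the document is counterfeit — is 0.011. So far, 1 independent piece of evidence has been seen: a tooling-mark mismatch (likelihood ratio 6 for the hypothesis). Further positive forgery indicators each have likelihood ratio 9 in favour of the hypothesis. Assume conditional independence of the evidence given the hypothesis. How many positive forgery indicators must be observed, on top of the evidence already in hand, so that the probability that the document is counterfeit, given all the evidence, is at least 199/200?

4

Prior odds = 0.011/0.989 = 11/989.
Bayes factor of the evidence already in hand = 6.
Odds after that evidence = (11/989) × 6 = 66/989.
Target odds = 0.995/0.005 = 199.
Need 9ⁿ ≥ 199 ÷ (66/989) = 196811/66.
9³ = 729 falls short of 196811/66 but 9⁴ = 6561 reaches it, so n = 4.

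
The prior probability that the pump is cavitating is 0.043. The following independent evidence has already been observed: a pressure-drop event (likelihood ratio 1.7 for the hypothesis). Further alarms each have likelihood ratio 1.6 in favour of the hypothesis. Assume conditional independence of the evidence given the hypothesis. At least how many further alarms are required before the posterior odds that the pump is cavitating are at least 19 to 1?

Prior odds = 0.043/0.957 = 43/957.
Bayes factor of the evidence already in hand = 1.7.
Odds after that evidence = (43/957) × 1.7 = 731/9570.
Target odds = 19.
Need 1.6ⁿ ≥ 19 ÷ (731/9570) = 181830/731.
1.6¹¹ ≈175.922 falls short of 181830/731 but 1.6¹² ≈281.475 reaches it, so n = 12.

12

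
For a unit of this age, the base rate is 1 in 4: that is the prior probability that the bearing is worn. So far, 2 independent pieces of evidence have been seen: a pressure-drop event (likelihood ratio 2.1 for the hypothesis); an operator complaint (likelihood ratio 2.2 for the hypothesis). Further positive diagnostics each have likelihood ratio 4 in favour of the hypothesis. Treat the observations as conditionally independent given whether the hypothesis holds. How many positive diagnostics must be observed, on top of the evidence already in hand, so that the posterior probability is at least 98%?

3

Prior odds = 0.25/0.75 = 1/3.
Combined Bayes factor of the evidence already in hand = 2.1 × 2.2 = 4.62.
Odds after that evidence = (1/3) × 4.62 = 1.54.
Target odds = 0.98/0.02 = 49.
Need 4ⁿ ≥ 49 ÷ 1.54 = 350/11.
4² = 16 falls short of 350/11 but 4³ = 64 reaches it, so n = 3.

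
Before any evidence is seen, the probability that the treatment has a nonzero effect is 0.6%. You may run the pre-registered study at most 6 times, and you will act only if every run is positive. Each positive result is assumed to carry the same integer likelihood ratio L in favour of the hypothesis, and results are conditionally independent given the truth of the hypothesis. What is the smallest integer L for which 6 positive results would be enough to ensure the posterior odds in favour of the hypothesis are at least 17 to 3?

Prior odds = 0.006/0.994 = 3/497.
Target odds = 17/3.
Need L⁶ ≥ 17/3 ÷ (3/497) = 8449/9.
3⁶ = 729 < 8449/9 ≤ 4096 = 4⁶, so L = 4.

4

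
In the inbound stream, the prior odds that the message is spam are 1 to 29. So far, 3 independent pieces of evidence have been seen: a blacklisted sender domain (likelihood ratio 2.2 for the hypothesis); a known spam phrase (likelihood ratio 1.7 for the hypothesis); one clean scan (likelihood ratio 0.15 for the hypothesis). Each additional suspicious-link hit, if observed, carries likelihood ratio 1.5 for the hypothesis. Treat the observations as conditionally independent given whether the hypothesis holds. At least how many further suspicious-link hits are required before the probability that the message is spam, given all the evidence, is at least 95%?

17

Prior odds = 1/29.
Combined Bayes factor of the evidence already in hand = 2.2 × 1.7 × 0.15 = 0.561.
Odds after that evidence = (1/29) × 0.561 = 561/29000.
Target odds = 0.95/0.05 = 19.
Need 1.5ⁿ ≥ 19 ÷ (561/29000) = 551000/561.
1.5¹⁶ = 43046721/65536 falls short of 551000/561 but 1.5¹⁷ = 129140163/131072 reaches it, so n = 17.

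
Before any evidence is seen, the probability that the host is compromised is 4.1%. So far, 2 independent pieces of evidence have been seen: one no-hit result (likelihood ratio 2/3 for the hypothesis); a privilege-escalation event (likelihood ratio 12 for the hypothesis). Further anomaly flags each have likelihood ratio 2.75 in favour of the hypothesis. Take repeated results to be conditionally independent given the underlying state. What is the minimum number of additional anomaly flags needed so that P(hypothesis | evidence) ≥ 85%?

3

Prior odds = 0.041/0.959 = 41/959.
Combined Bayes factor of the evidence already in hand = (2/3) × 12 = 8.
Odds after that evidence = (41/959) × 8 = 328/959.
Target odds = 0.85/0.15 = 17/3.
Need 2.75ⁿ ≥ 17/3 ÷ (328/959) = 16303/984.
2.75² = 7.5625 falls short of 16303/984 but 2.75³ = 20.796875 reaches it, so n = 3.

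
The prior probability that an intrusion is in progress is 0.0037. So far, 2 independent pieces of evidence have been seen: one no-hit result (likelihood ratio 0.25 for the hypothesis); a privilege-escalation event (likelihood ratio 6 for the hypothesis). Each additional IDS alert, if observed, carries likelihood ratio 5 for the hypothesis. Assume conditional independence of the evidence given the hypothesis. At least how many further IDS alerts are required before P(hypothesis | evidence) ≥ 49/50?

6

Prior odds = 0.0037/0.9963 = 37/9963.
Combined Bayes factor of the evidence already in hand = 0.25 × 6 = 1.5.
Odds after that evidence = (37/9963) × 1.5 = 37/6642.
Target odds = 0.98/0.02 = 49.
Need 5ⁿ ≥ 49 ÷ (37/6642) = 325458/37.
5⁵ = 3125 falls short of 325458/37 but 5⁶ = 15625 reaches it, so n = 6.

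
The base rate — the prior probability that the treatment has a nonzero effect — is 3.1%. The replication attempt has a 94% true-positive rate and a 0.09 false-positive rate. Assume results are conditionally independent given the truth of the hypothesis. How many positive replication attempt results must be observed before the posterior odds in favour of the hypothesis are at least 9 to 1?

Prior odds: 0.031 ÷ 0.969 = 31/969.
Likelihood ratio of a positive result = 0.94/0.09 = 94/9.
Target odds = 9.
Need (31/969) × (94/9)ⁿ ≥ 9, i.e. (94/9)ⁿ ≥ 8721/31.
(94/9)² = 8836/81 falls short of 8721/31 but (94/9)³ = 830584/729 reaches it, so n = 3.

3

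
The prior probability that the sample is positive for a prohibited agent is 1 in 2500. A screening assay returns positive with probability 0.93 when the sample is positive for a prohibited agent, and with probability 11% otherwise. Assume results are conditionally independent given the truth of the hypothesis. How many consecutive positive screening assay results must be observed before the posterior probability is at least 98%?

6

Prior odds: 0.0004 ÷ 0.9996 = 1/2499.
Likelihood ratio of a positive result = 0.93/0.11 = 93/11.
Target odds: 0.98 ÷ 0.02 = 49.
Require (93/11)ⁿ ≥ 49 ÷ (1/2499) = 122451.
(93/11)⁵ ≈43196.8 falls short of 122451 but (93/11)⁶ ≈365209 reaches it, so n = 6.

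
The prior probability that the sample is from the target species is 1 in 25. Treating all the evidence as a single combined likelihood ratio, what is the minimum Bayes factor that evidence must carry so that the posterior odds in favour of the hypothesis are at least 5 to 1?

Prior odds = 0.04/0.96 = 1/24.
Target odds = 5.
Required Bayes factor = 5 ÷ (1/24) = 120.

120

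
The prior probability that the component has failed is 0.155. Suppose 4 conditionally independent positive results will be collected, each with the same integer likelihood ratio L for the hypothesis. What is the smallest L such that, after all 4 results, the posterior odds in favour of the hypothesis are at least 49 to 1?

5

Prior odds = 0.155/0.845 = 31/169.
Target odds = 49.
Need L⁴ ≥ 49 ÷ (31/169) = 8281/31.
4⁴ = 256 < 8281/31 ≤ 625 = 5⁴, so L = 5.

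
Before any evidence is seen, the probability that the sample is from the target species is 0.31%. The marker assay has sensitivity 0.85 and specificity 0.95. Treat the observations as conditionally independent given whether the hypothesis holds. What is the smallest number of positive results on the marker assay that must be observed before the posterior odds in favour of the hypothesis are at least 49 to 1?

Prior odds: 0.0031 ÷ 0.9969 = 31/9969.
False-positive rate = 1 − 0.95 = 0.05; likelihood ratio of a positive = 0.85/0.05 = 17.
Target odds = 49.
Need (31/9969) × 17ⁿ ≥ 49, i.e. 17ⁿ ≥ 488481/31.
17³ = 4913 falls short of 488481/31 but 17⁴ = 83521 reaches it, so n = 4.

4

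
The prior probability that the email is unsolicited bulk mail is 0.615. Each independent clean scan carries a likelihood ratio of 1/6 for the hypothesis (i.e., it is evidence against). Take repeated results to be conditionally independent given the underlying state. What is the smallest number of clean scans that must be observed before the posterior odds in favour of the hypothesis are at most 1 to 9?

2

Prior odds = 0.615/0.385 = 123/77.
Likelihood ratio per clean scan = 1/6.
Target odds = 1/9.
Require (1/6)ⁿ ≤ 1/9 ÷ (123/77) = 77/1107.
(1/6)¹ = 1/6 is still above 77/1107 but (1/6)² = 1/36 is at or below it, so n = 2.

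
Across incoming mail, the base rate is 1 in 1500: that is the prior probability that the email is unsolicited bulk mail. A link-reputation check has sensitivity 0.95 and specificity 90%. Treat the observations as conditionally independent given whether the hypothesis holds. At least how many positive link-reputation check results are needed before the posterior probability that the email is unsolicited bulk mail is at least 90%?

5

Prior odds: (1/1500) ÷ (1499/1500) = 1/1499.
False-positive rate = 1 − 0.9 = 0.1; likelihood ratio of a positive = 0.95/0.1 = 9.5.
Target odds: 0.9 ÷ 0.1 = 9.
Require 9.5ⁿ ≥ 9 ÷ (1/1499) = 13491.
9.5⁴ = 8145.0625 falls short of 13491 but 9.5⁵ = 77378.09375 reaches it, so n = 5.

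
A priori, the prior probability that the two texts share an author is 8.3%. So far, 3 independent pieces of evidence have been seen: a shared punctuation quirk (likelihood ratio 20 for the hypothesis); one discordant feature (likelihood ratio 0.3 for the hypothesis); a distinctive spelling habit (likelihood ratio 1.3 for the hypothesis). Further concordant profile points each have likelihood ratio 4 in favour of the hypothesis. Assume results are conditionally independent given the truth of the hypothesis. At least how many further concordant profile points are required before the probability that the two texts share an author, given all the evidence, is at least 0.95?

3

Prior odds = 0.083/0.917 = 83/917.
Combined Bayes factor of the evidence already in hand = 20 × 0.3 × 1.3 = 7.8.
Odds after that evidence = (83/917) × 7.8 = 3237/4585.
Target odds = 0.95/0.05 = 19.
Need 4ⁿ ≥ 19 ÷ (3237/4585) = 87115/3237.
4² = 16 falls short of 87115/3237 but 4³ = 64 reaches it, so n = 3.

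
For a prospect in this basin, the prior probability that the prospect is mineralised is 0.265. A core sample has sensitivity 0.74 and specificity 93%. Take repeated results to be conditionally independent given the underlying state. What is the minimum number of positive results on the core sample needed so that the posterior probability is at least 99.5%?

3

Prior odds: 0.265 ÷ 0.735 = 53/147.
False-positive rate = 1 − 0.93 = 0.07; likelihood ratio of a positive = 0.74/0.07 = 74/7.
Target odds: 0.995 ÷ 0.005 = 199.
Need (53/147) × (74/7)ⁿ ≥ 199, i.e. (74/7)ⁿ ≥ 29253/53.
(74/7)² = 5476/49 falls short of 29253/53 but (74/7)³ = 405224/343 reaches it, so n = 3.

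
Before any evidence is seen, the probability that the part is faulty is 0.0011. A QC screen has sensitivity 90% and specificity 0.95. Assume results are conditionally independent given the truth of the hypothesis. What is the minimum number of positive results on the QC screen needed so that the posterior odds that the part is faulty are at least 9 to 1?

4

Prior odds: 0.0011 ÷ 0.9989 = 11/9989.
False-positive rate = 1 − 0.95 = 0.05; likelihood ratio of a positive = 0.9/0.05 = 18.
Target odds = 9.
Require 18ⁿ ≥ 9 ÷ (11/9989) = 89901/11.
18³ = 5832 falls short of 89901/11 but 18⁴ = 104976 reaches it, so n = 4.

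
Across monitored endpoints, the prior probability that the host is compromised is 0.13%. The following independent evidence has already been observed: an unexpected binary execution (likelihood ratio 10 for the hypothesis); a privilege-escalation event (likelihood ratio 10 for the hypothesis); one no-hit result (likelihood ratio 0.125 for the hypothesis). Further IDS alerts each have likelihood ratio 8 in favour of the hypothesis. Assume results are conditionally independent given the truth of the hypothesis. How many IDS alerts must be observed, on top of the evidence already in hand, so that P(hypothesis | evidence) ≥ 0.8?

Prior odds = 0.0013/0.9987 = 13/9987.
Combined Bayes factor of the evidence already in hand = 10 × 10 × 0.125 = 12.5.
Odds after that evidence = (13/9987) × 12.5 = 325/19974.
Target odds = 0.8/0.2 = 4.
Need 8ⁿ ≥ 4 ÷ (325/19974) = 79896/325.
8² = 64 falls short of 79896/325 but 8³ = 512 reaches it, so n = 3.

3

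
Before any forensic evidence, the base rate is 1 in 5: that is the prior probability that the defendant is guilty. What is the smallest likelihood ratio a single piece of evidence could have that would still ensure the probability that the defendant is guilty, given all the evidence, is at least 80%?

Prior odds = 0.2/0.8 = 0.25.
Target odds = 0.8/0.2 = 4.
Required Bayes factor = 4 ÷ 0.25 = 16.

16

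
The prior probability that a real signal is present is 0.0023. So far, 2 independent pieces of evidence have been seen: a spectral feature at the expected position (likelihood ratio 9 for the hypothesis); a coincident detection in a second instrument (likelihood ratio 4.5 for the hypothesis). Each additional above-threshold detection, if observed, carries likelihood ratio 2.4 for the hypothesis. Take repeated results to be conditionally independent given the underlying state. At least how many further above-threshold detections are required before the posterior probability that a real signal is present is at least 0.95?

7

Prior odds = 0.0023/0.9977 = 23/9977.
Combined Bayes factor of the evidence already in hand = 9 × 4.5 = 40.5.
Odds after that evidence = (23/9977) × 40.5 = 1863/19954.
Target odds = 0.95/0.05 = 19.
Need 2.4ⁿ ≥ 19 ÷ (1863/19954) = 379126/1863.
2.4⁶ = 2985984/15625 falls short of 379126/1863 but 2.4⁷ = 35831808/78125 reaches it, so n = 7.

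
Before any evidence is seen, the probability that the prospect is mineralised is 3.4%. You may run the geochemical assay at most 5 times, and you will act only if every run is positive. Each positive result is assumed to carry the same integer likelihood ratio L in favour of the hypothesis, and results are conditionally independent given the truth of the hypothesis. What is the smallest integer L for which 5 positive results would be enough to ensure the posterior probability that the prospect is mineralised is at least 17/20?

Prior odds = 0.034/0.966 = 17/483.
Target odds = 0.85/0.15 = 17/3.
Need L⁵ ≥ 17/3 ÷ (17/483) = 161.
2⁵ = 32 < 161 ≤ 243 = 3⁵, so L = 3.

3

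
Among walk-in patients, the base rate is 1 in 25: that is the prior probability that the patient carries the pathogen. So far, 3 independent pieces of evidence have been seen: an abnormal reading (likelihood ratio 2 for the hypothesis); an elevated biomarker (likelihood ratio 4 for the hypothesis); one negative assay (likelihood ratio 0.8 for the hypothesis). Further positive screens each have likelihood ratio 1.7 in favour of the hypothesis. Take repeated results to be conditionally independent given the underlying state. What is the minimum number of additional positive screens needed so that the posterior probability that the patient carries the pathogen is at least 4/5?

Prior odds = 0.04/0.96 = 1/24.
Combined Bayes factor of the evidence already in hand = 2 × 4 × 0.8 = 6.4.
Odds after that evidence = (1/24) × 6.4 = 4/15.
Target odds = 0.8/0.2 = 4.
Need 1.7ⁿ ≥ 4 ÷ (4/15) = 15.
1.7⁵ = 1419857/100000 falls short of 15 but 1.7⁶ = 24137569/1000000 reaches it, so n = 6.

6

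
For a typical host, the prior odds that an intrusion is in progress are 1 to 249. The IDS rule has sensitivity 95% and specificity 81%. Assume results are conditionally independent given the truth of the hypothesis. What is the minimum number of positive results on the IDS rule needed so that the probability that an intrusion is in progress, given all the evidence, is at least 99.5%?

7

Prior odds = 1/249.
False-positive rate = 1 − 0.81 = 0.19; likelihood ratio of a positive = 0.95/0.19 = 5.
Target posterior odds = 0.995/0.005 = 199.
Require 5ⁿ ≥ 199 ÷ (1/249) = 49551.
5⁶ = 15625 falls short of 49551 but 5⁷ = 78125 reaches it, so n = 7.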